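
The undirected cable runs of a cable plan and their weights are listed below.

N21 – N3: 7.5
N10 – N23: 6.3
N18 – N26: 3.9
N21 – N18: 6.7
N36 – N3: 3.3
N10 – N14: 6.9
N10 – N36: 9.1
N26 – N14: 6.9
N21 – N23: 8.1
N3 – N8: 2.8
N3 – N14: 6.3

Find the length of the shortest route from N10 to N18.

17.7

Settle nodes by increasing distance from N10:
N10: 0
N23: 6.3  (via N10)
N14: 6.9  (via N10)
N36: 9.1  (via N10)
N3: 12.4  (via N36)
N26: 13.8  (via N14)
N21: 14.4  (via N23)
N8: 15.2  (via N3)
N18: 17.7  (via N26)
Shortest route: N10 → N14 → N26 → N18 = 17.7.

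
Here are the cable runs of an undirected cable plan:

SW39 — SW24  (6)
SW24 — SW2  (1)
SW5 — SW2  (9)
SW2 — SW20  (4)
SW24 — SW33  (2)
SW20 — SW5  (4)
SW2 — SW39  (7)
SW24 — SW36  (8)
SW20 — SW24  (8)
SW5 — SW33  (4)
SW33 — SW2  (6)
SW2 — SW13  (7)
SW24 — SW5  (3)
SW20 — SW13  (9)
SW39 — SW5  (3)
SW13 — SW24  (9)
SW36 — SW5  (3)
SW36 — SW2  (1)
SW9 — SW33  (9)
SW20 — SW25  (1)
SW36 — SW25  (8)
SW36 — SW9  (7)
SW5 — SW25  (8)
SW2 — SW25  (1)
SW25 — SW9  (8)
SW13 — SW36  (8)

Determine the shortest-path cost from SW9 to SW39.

13

Settle nodes by increasing distance from SW9:
SW9: 0
SW36: 7  (via SW9)
SW2: 8  (via SW36)
SW25: 8  (via SW9)
SW24: 9  (via SW2)
SW20: 9  (via SW25)
SW33: 9  (via SW9)
SW5: 10  (via SW36)
SW39: 13  (via SW5)
Shortest route: SW9 → SW36 → SW5 → SW39 = 13.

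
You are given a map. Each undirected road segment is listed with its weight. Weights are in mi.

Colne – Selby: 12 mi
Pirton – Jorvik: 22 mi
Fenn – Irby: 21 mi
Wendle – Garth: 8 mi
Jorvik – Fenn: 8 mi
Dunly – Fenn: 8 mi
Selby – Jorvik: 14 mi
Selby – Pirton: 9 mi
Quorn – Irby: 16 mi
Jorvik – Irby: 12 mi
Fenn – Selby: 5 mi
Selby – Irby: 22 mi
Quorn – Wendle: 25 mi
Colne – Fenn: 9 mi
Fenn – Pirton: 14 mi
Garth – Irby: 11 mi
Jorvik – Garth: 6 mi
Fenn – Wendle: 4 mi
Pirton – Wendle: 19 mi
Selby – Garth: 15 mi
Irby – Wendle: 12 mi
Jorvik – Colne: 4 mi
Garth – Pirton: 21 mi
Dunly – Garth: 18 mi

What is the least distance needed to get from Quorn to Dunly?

Shortest distances from Quorn:
Quorn: 0
Irby: 16  (via Quorn)
Wendle: 25  (via Quorn)
Garth: 27  (via Irby)
Jorvik: 28  (via Irby)
Fenn: 29  (via Wendle)
Colne: 32  (via Jorvik)
Selby: 34  (via Fenn)
Dunly: 37  (via Fenn)
Shortest route: Quorn → Wendle → Fenn → Dunly = 37 mi.

37 mi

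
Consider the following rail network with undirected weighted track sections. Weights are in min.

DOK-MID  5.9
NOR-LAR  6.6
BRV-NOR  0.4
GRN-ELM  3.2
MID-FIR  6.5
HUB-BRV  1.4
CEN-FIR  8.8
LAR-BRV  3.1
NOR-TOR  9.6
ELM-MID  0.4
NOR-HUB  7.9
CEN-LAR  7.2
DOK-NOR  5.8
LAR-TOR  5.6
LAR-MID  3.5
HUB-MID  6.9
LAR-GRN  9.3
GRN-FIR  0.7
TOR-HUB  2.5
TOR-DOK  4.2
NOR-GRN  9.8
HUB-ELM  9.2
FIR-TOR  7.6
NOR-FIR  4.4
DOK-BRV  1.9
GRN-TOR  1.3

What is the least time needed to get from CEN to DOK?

Settle nodes by increasing distance from CEN:
CEN: 0
LAR: 7.2  (via CEN)
FIR: 8.8  (via CEN)
GRN: 9.5  (via FIR)
BRV: 10.3  (via LAR)
MID: 10.7  (via LAR)
NOR: 10.7  (via BRV)
TOR: 10.8  (via GRN)
ELM: 11.1  (via MID)
HUB: 11.7  (via BRV)
DOK: 12.2  (via BRV)
Shortest route: CEN–LAR–BRV–DOK = 12.2 min.

12.2 min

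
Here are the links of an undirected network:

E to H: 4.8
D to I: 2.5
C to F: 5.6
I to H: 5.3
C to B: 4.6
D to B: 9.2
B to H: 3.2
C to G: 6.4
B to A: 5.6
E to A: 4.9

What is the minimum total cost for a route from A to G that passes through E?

23.9

Shortest A→E: A → E = 4.9
Best E to G: E → H → B → C → G costing 19
Total via E: 4.9 + 19 = 23.9.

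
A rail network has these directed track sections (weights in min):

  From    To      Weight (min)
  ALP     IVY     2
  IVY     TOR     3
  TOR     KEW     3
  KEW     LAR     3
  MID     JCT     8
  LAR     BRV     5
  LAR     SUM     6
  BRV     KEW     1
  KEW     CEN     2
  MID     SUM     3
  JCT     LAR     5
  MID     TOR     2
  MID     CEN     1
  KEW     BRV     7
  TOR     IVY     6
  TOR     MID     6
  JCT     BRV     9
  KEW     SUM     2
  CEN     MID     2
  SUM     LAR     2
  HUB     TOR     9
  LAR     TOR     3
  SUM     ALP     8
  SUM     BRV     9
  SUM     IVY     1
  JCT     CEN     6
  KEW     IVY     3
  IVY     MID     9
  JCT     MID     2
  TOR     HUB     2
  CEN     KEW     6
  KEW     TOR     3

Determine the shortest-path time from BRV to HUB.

Shortest distances from BRV:
BRV: 0
KEW: 1  (via BRV)
CEN: 3  (via KEW)
SUM: 3  (via KEW)
IVY: 4  (via KEW)
TOR: 4  (via KEW)
LAR: 4  (via KEW)
MID: 5  (via CEN)
HUB: 6  (via TOR)
Shortest route: BRV → KEW → TOR → HUB = 6 min.

6 min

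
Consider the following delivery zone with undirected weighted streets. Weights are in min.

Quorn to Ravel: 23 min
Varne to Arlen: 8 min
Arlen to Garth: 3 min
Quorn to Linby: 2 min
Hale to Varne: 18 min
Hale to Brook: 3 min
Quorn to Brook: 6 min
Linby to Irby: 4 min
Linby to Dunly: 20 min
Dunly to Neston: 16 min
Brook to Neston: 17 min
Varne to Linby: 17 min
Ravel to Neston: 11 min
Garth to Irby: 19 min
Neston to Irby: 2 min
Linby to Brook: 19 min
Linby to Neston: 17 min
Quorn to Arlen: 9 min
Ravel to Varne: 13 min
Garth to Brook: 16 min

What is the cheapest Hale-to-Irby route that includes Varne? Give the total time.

Best Hale to Varne: Hale → Varne costing 18
Best Varne to Irby: Varne → Linby → Irby costing 21
Total via Varne: 18 + 21 = 39 min.

39 min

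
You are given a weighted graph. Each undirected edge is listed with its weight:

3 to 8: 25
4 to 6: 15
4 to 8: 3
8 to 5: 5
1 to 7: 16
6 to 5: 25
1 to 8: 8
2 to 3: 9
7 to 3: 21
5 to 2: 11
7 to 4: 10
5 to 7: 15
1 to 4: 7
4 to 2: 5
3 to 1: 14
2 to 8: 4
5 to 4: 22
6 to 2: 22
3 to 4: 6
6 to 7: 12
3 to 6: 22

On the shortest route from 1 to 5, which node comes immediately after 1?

Compare a few routes:
1–4–8–5: 7+3+5 = 15
1–8–5: 8+5 = 13
1–4–2–5: 7+5+11 = 23
1–4–2–8–5: 7+5+4+5 = 21
The minimum is 13 via 1–8–5.
So from 1 the first move is to 8.

8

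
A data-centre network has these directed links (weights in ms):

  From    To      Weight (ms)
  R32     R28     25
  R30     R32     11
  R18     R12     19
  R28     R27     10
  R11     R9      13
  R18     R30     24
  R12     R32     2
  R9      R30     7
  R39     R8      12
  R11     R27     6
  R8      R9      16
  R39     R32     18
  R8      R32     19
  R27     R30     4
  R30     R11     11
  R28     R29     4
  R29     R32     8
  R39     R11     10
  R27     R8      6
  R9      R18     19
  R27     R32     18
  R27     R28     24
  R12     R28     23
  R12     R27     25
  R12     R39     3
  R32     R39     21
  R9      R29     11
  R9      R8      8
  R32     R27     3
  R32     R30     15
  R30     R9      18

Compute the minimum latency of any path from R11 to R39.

Enumerating some paths:
R11 - R27 - R30 - R32 - R39: 6+4+11+21 = 42
R11 - R27 - R32 - R39: 6+18+21 = 45
R11 - R9 - R30 - R32 - R39: 13+7+11+21 = 52
R11 - R27 - R8 - R32 - R39: 6+6+19+21 = 52
Cheapest is R11 - R27 - R30 - R32 - R39 at 42 ms.

42 ms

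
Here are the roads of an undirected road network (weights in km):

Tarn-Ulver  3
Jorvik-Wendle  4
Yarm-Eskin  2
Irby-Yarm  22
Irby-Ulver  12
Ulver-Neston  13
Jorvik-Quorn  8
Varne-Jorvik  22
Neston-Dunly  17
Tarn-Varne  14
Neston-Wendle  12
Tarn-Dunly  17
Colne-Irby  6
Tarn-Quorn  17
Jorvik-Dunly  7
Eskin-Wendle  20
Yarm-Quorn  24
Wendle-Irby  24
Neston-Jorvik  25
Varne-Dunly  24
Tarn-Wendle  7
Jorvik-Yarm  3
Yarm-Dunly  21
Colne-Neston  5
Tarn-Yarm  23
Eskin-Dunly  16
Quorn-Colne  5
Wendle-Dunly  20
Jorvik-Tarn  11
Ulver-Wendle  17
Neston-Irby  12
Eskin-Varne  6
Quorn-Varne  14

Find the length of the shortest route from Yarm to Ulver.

17 km

Enumerating some paths:
Yarm → Jorvik → Wendle → Ulver: 3+4+17 = 24
Yarm → Jorvik → Tarn → Ulver: 3+11+3 = 17
Yarm → Eskin → Varne → Tarn → Ulver: 2+6+14+3 = 25
Cheapest is Yarm → Jorvik → Tarn → Ulver at 17 km.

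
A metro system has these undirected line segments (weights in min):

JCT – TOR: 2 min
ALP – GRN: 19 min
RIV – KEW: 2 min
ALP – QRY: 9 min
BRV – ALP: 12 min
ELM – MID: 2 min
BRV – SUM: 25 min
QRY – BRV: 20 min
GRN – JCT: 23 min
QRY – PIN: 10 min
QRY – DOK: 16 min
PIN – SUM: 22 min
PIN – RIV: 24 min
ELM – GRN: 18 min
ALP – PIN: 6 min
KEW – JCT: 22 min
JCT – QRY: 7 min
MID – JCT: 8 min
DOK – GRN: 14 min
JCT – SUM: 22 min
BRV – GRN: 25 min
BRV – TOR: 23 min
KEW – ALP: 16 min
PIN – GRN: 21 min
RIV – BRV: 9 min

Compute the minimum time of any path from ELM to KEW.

Settle nodes by increasing distance from ELM:
ELM: 0
MID: 2  (via ELM)
JCT: 10  (via MID)
TOR: 12  (via JCT)
QRY: 17  (via JCT)
GRN: 18  (via ELM)
ALP: 26  (via QRY)
PIN: 27  (via QRY)
KEW: 32  (via JCT)
Shortest route: ELM → MID → JCT → KEW = 32 min.

32 min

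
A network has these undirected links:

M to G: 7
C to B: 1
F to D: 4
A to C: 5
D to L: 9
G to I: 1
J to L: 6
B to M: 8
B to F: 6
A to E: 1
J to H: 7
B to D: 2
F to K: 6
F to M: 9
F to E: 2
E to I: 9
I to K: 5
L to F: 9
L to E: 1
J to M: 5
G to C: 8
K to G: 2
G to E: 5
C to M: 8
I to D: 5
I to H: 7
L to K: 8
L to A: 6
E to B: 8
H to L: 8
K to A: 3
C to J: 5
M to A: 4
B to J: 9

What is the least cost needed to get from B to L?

Enumerating some paths:
B - C - A - E - L: 1+5+1+1 = 8
B - D - F - E - L: 2+4+2+1 = 9
B - E - L: 8+1 = 9
B - F - E - L: 6+2+1 = 9
Cheapest is B - C - A - E - L at 8.

8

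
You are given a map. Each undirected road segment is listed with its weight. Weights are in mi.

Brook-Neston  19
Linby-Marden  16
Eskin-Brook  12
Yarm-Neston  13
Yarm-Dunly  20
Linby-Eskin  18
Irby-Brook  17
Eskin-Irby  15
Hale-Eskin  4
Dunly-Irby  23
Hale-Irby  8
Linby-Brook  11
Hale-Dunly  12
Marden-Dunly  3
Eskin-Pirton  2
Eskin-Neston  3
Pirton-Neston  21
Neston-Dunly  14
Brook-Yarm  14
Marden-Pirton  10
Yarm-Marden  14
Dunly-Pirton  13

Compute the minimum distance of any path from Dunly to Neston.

14 mi

Enumerating some paths:
Dunly–Neston: 14 = 14
Dunly–Marden–Pirton–Eskin–Neston: 3+10+2+3 = 18
Cheapest is Dunly–Neston at 14 mi.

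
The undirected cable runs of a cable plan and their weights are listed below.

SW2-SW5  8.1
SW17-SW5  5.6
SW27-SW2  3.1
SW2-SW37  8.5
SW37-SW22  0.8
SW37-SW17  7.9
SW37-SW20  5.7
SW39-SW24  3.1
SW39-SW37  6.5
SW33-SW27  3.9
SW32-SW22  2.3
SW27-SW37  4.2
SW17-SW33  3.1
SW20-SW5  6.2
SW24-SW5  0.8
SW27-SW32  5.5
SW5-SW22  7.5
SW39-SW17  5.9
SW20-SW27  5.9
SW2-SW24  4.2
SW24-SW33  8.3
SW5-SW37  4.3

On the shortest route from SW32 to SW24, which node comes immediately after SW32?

SW22

Candidate routes:
SW32 - SW22 - SW5 - SW24: 2.3+7.5+0.8 = 10.6
SW32 - SW22 - SW37 - SW5 - SW24: 2.3+0.8+4.3+0.8 = 8.2
The minimum is 8.2 via SW32 - SW22 - SW37 - SW5 - SW24.
So from SW32 the first move is to SW22.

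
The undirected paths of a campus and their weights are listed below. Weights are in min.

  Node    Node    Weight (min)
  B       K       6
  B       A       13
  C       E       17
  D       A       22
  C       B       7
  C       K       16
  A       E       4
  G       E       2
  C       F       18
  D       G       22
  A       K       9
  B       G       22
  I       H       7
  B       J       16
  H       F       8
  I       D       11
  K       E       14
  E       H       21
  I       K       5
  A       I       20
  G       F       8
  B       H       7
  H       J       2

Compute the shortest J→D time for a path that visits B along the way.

Shortest J→B: J–H–B = 9
Best B to D: B–K–I–D costing 22
Total via B: 9 + 22 = 31 min.

31 min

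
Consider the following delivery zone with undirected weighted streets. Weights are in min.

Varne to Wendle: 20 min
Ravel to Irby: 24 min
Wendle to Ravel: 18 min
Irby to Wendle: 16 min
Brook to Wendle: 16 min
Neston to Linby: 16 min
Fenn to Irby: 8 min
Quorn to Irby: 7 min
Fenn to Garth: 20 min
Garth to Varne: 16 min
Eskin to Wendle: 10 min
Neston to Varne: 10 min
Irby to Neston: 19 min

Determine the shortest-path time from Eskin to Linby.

56 min

Running Dijkstra from Eskin:
Eskin: 0
Wendle: 10  (via Eskin)
Irby: 26  (via Wendle)
Brook: 26  (via Wendle)
Ravel: 28  (via Wendle)
Varne: 30  (via Wendle)
Quorn: 33  (via Irby)
Fenn: 34  (via Irby)
Neston: 40  (via Varne)
Garth: 46  (via Varne)
Linby: 56  (via Neston)
Shortest route: Eskin–Wendle–Varne–Neston–Linby = 56 min.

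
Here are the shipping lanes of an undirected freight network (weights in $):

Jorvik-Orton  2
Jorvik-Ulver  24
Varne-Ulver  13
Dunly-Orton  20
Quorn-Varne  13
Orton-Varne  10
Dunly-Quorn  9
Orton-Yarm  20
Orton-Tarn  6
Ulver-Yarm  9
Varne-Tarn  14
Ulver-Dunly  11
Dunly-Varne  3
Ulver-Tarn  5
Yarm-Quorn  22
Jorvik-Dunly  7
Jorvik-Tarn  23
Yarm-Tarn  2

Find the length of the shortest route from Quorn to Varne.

Running Dijkstra from Quorn:
Quorn: 0
Dunly: 9  (via Quorn)
Varne: 12  (via Dunly)
Shortest route: Quorn → Dunly → Varne = $12.

$12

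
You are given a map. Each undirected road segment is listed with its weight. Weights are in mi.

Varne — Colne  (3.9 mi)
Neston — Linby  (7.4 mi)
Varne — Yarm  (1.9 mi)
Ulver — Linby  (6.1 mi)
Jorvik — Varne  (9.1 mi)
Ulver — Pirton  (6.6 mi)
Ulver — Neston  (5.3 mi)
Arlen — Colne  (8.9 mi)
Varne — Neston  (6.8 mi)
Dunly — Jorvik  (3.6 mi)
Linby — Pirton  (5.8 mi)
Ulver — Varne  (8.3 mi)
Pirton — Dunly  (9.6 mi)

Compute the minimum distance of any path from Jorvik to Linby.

19 mi

Candidate routes:
Jorvik - Varne - Neston - Linby: 9.1+6.8+7.4 = 23.3
Jorvik - Dunly - Pirton - Linby: 3.6+9.6+5.8 = 19
The minimum is 19 mi via Jorvik - Dunly - Pirton - Linby.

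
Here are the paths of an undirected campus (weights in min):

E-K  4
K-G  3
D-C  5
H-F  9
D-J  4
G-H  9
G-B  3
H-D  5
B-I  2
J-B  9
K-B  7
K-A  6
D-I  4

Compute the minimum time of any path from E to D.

16 min

Candidate routes:
E - K - G - B - J - D: 4+3+3+9+4 = 23
E - K - G - H - D: 4+3+9+5 = 21
E - K - B - I - D: 4+7+2+4 = 17
E - K - G - B - I - D: 4+3+3+2+4 = 16
Cheapest is E - K - G - B - I - D at 16 min.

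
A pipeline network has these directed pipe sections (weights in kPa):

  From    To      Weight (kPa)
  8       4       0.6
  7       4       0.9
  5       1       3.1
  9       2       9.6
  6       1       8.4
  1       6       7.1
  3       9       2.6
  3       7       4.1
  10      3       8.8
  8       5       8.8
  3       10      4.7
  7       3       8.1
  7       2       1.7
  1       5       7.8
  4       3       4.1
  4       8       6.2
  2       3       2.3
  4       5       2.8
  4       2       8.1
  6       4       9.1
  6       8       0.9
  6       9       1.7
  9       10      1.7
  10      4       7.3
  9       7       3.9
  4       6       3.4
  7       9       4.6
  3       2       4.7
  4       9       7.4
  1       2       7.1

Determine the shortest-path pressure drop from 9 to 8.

Compare a few routes:
9–10–4–8: 1.7+7.3+6.2 = 15.2
9–7–4–8: 3.9+0.9+6.2 = 11
9–10–4–6–8: 1.7+7.3+3.4+0.9 = 13.3
9–7–4–6–8: 3.9+0.9+3.4+0.9 = 9.1
Cheapest is 9–7–4–6–8 at 9.1 kPa.

9.1 kPa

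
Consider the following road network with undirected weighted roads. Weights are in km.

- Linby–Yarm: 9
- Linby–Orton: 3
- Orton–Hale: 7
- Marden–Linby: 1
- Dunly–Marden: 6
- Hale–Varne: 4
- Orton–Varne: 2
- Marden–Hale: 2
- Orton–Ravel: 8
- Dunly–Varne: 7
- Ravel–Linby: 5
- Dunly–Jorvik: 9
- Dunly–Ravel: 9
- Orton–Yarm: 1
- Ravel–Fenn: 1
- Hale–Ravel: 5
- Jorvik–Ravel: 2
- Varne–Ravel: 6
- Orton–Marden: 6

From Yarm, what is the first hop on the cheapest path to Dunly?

Enumerating some paths:
Yarm → Orton → Varne → Hale → Marden → Dunly: 1+2+4+2+6 = 15
Yarm → Orton → Varne → Dunly: 1+2+7 = 10
Yarm → Orton → Linby → Marden → Dunly: 1+3+1+6 = 11
Yarm → Orton → Marden → Dunly: 1+6+6 = 13
The minimum is 10 km via Yarm → Orton → Varne → Dunly.
So from Yarm the first move is to Orton.

Orton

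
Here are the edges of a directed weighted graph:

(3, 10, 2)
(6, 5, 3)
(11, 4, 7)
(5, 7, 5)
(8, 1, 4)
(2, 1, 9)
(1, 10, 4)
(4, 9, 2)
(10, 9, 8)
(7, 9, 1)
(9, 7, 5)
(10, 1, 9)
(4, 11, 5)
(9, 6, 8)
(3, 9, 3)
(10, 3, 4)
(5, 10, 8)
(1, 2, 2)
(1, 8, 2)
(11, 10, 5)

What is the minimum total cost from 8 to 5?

Compare a few routes:
8 - 1 - 10 - 3 - 9 - 6 - 5: 4+4+4+3+8+3 = 26
8 - 1 - 10 - 9 - 6 - 5: 4+4+8+8+3 = 27
The minimum is 26 via 8 - 1 - 10 - 3 - 9 - 6 - 5.

26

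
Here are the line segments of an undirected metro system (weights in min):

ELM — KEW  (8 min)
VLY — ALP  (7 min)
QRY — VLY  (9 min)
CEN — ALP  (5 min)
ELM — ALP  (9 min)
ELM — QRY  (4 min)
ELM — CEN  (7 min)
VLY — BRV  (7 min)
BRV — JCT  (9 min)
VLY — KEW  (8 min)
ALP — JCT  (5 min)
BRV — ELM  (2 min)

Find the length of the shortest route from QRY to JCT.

Compare a few routes:
QRY–ELM–BRV–JCT: 4+2+9 = 15
QRY–ELM–ALP–JCT: 4+9+5 = 18
QRY–ELM–CEN–ALP–JCT: 4+7+5+5 = 21
The minimum is 15 min via QRY–ELM–BRV–JCT.

15 min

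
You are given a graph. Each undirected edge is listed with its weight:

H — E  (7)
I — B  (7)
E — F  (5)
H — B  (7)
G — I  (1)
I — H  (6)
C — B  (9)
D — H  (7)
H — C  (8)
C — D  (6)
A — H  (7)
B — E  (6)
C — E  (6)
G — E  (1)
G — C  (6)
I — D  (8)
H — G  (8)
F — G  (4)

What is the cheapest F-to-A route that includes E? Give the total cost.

Shortest F→E: F–E = 5
Shortest E→A: E–H–A = 14
Total via E: 5 + 14 = 19.

19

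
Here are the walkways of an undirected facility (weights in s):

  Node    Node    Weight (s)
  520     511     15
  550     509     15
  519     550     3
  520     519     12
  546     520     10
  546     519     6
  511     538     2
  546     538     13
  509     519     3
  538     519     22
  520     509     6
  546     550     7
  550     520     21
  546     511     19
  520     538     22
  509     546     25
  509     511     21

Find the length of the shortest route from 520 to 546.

10 s

Running Dijkstra from 520:
520: 0
509: 6  (via 520)
519: 9  (via 509)
546: 10  (via 520)
Shortest route: 520–546 = 10 s.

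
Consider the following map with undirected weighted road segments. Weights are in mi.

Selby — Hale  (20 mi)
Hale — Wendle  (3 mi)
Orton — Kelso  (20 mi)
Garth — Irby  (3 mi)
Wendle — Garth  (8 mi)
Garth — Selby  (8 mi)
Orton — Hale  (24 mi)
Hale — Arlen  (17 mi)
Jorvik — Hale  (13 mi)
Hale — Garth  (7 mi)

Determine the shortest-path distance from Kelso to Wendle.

47 mi

Candidate routes:
Kelso–Orton–Hale–Garth–Wendle: 20+24+7+8 = 59
Kelso–Orton–Hale–Wendle: 20+24+3 = 47
Kelso–Orton–Hale–Selby–Garth–Wendle: 20+24+20+8+8 = 80
Cheapest is Kelso–Orton–Hale–Wendle at 47 mi.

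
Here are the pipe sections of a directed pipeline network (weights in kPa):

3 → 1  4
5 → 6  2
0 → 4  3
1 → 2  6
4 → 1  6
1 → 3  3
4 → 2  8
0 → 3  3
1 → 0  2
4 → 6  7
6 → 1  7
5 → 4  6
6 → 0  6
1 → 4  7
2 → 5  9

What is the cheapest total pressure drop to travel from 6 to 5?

22 kPa

Compare a few routes:
6 → 1 → 2 → 5: 7+6+9 = 22
6 → 0 → 4 → 2 → 5: 6+3+8+9 = 26
6 → 0 → 3 → 1 → 2 → 5: 6+3+4+6+9 = 28
6 → 1 → 0 → 4 → 2 → 5: 7+2+3+8+9 = 29
Cheapest is 6 → 1 → 2 → 5 at 22 kPa.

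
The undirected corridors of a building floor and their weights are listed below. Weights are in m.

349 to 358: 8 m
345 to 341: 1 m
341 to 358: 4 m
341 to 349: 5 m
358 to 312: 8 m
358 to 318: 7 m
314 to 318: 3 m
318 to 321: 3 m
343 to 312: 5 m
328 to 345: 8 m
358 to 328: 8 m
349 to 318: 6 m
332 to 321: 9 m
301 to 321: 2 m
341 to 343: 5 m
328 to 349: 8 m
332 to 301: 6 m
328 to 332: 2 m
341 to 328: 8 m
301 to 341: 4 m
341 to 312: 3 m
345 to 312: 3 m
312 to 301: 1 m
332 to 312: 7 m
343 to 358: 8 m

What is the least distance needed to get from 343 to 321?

8 m

Running Dijkstra from 343:
343: 0
341: 5  (via 343)
312: 5  (via 343)
345: 6  (via 341)
301: 6  (via 312)
321: 8  (via 301)
Shortest route: 343–312–301–321 = 8 m.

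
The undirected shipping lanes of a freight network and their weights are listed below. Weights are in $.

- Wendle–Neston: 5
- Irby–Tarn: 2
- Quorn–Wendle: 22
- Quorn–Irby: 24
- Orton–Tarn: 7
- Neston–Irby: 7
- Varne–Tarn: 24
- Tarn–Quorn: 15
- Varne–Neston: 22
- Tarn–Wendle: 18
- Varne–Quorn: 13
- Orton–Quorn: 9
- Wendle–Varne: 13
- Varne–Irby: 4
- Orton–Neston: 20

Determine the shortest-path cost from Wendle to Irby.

$12

Settle nodes by increasing distance from Wendle:
Wendle: 0
Neston: 5  (via Wendle)
Irby: 12  (via Neston)
Shortest route: Wendle → Neston → Irby = $12.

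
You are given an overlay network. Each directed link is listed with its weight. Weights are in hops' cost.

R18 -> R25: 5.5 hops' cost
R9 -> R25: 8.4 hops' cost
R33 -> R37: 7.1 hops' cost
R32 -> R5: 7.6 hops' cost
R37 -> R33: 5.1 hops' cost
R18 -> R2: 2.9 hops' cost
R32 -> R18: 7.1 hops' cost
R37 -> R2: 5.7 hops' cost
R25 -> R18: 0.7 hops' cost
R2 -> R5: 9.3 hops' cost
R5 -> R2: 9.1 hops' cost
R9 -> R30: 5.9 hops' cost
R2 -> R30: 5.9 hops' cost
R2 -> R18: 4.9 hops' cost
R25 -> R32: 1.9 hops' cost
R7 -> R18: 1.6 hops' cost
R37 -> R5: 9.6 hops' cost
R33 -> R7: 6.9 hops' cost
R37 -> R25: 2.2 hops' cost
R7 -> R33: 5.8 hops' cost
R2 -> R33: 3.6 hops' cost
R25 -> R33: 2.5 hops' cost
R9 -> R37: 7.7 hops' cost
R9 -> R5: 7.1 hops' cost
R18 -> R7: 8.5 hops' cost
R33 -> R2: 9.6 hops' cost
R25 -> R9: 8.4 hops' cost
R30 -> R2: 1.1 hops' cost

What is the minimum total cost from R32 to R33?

13.6 hops' cost

Candidate routes:
R32 → R18 → R2 → R33: 7.1+2.9+3.6 = 13.6
R32 → R18 → R25 → R33: 7.1+5.5+2.5 = 15.1
The minimum is 13.6 hops' cost via R32 → R18 → R2 → R33.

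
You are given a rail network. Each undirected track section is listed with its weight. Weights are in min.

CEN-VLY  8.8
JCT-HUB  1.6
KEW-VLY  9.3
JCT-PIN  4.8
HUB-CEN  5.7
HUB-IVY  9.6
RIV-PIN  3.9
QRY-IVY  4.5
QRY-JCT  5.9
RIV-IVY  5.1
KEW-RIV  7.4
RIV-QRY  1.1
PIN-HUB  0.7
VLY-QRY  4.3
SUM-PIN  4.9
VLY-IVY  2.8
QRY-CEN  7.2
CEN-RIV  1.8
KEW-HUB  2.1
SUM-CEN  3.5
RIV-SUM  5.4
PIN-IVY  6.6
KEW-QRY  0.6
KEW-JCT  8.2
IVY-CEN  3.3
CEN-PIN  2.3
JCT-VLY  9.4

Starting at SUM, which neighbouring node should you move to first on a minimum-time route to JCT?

PIN

Candidate routes:
SUM → PIN → HUB → JCT: 4.9+0.7+1.6 = 7.2
SUM → CEN → PIN → HUB → JCT: 3.5+2.3+0.7+1.6 = 8.1
The minimum is 7.2 min via SUM → PIN → HUB → JCT.
So from SUM the first move is to PIN.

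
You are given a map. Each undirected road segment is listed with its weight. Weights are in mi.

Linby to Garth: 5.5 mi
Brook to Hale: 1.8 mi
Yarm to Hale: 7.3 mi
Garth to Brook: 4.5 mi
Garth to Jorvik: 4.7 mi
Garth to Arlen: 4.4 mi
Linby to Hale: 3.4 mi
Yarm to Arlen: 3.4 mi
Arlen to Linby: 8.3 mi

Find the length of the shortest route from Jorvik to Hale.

Candidate routes:
Jorvik–Garth–Linby–Hale: 4.7+5.5+3.4 = 13.6
Jorvik–Garth–Arlen–Yarm–Hale: 4.7+4.4+3.4+7.3 = 19.8
Jorvik–Garth–Brook–Hale: 4.7+4.5+1.8 = 11
The minimum is 11 mi via Jorvik–Garth–Brook–Hale.

11 mi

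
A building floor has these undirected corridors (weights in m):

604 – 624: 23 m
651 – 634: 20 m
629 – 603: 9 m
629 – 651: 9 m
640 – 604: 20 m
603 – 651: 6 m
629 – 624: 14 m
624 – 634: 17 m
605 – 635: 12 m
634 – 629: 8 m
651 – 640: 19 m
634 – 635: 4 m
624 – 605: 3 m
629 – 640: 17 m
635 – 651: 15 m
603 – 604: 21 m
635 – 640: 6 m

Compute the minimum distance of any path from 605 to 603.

Shortest distances from 605:
605: 0
624: 3  (via 605)
635: 12  (via 605)
634: 16  (via 635)
629: 17  (via 624)
640: 18  (via 635)
604: 26  (via 624)
651: 26  (via 629)
603: 26  (via 629)
Shortest route: 605 → 624 → 629 → 603 = 26 m.

26 m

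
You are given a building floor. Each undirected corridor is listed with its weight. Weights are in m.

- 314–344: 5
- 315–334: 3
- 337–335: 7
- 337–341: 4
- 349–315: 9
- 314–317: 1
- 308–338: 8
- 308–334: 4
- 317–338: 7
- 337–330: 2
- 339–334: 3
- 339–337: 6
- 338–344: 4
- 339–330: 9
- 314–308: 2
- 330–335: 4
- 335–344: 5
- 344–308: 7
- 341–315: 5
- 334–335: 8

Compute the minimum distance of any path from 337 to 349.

18 m

Settle nodes by increasing distance from 337:
337: 0
330: 2  (via 337)
341: 4  (via 337)
339: 6  (via 337)
335: 6  (via 330)
334: 9  (via 339)
315: 9  (via 341)
344: 11  (via 335)
308: 13  (via 334)
338: 15  (via 344)
314: 15  (via 308)
317: 16  (via 314)
349: 18  (via 315)
Shortest route: 337 → 341 → 315 → 349 = 18 m.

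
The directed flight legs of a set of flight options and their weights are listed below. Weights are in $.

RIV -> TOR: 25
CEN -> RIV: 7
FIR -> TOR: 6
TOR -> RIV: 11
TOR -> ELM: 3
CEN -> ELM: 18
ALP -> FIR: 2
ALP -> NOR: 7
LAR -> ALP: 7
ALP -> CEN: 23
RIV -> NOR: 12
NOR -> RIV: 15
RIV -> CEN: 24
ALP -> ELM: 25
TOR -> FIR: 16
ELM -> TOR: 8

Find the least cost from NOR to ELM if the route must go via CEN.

$57

Shortest NOR→CEN: NOR → RIV → CEN = 39
Best CEN to ELM: CEN → ELM costing 18
Total via CEN: 39 + 18 = $57.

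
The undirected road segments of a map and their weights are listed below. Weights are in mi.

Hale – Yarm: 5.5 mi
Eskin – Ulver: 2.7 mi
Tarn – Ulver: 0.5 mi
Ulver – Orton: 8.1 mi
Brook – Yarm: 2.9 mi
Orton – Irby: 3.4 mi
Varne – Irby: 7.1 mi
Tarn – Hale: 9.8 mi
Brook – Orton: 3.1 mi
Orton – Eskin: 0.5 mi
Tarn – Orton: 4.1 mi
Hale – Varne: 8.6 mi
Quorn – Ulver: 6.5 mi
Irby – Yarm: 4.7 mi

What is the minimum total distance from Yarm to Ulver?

9.2 mi

Shortest distances from Yarm:
Yarm: 0
Brook: 2.9  (via Yarm)
Irby: 4.7  (via Yarm)
Hale: 5.5  (via Yarm)
Orton: 6  (via Brook)
Eskin: 6.5  (via Orton)
Ulver: 9.2  (via Eskin)
Shortest route: Yarm → Brook → Orton → Eskin → Ulver = 9.2 mi.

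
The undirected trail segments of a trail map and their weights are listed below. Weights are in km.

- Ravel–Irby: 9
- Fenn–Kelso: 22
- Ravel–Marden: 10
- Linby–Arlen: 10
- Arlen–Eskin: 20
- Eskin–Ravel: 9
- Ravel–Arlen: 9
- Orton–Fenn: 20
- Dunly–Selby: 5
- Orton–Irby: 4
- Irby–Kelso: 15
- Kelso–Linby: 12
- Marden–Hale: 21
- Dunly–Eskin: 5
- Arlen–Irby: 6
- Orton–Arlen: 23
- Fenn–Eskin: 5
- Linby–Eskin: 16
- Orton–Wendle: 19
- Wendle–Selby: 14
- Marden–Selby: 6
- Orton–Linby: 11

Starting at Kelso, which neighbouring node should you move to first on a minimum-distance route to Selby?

Fenn

Compare a few routes:
Kelso - Linby - Eskin - Dunly - Selby: 12+16+5+5 = 38
Kelso - Fenn - Eskin - Dunly - Selby: 22+5+5+5 = 37
Kelso - Irby - Ravel - Marden - Selby: 15+9+10+6 = 40
Cheapest is Kelso - Fenn - Eskin - Dunly - Selby at 37 km.
So from Kelso the first move is to Fenn.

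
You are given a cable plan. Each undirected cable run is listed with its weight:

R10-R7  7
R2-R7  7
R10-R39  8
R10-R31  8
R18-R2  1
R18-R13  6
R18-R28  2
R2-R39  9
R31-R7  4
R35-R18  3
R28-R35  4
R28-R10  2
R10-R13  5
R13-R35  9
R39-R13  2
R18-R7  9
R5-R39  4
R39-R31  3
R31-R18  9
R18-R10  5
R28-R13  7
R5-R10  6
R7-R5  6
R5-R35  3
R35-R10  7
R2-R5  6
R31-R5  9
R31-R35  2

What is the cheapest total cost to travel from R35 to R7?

6

Enumerating some paths:
R35–R31–R7: 2+4 = 6
R35–R5–R7: 3+6 = 9
Cheapest is R35–R31–R7 at 6.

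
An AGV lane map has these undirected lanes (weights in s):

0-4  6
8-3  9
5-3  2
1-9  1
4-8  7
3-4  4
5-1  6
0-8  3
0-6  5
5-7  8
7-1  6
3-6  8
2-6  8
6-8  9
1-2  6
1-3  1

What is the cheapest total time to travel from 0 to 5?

Candidate routes:
0–8–4–3–5: 3+7+4+2 = 16
0–6–3–5: 5+8+2 = 15
0–8–3–5: 3+9+2 = 14
0–4–3–5: 6+4+2 = 12
Cheapest is 0–4–3–5 at 12 s.

12 s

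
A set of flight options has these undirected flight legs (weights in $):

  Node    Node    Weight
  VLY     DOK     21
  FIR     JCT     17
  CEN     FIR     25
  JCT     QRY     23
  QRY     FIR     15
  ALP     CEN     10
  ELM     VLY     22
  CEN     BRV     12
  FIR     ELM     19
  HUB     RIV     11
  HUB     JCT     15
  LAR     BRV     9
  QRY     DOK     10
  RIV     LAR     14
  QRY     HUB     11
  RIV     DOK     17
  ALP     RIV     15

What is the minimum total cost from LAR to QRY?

$36

Settle nodes by increasing distance from LAR:
LAR: 0
BRV: 9  (via LAR)
RIV: 14  (via LAR)
CEN: 21  (via BRV)
HUB: 25  (via RIV)
ALP: 29  (via RIV)
DOK: 31  (via RIV)
QRY: 36  (via HUB)
Shortest route: LAR → RIV → HUB → QRY = $36.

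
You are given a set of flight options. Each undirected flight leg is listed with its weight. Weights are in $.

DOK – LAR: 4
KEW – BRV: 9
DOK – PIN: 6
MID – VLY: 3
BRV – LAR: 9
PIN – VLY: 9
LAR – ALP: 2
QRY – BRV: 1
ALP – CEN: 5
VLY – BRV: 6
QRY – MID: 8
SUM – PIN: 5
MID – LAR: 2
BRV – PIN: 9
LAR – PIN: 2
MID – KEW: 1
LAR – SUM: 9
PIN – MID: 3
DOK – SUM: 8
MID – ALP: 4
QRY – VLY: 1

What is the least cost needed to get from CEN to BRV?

Candidate routes:
CEN - ALP - LAR - PIN - MID - VLY - QRY - BRV: 5+2+2+3+3+1+1 = 17
CEN - ALP - LAR - BRV: 5+2+9 = 16
CEN - ALP - LAR - PIN - BRV: 5+2+2+9 = 18
CEN - ALP - MID - VLY - QRY - BRV: 5+4+3+1+1 = 14
The minimum is $14 via CEN - ALP - MID - VLY - QRY - BRV.

$14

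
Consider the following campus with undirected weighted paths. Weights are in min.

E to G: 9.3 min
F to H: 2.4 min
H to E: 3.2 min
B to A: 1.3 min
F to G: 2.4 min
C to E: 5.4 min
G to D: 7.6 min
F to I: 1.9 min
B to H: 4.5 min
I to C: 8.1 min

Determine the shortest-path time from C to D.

Candidate routes:
C–I–F–G–D: 8.1+1.9+2.4+7.6 = 20
C–E–H–F–G–D: 5.4+3.2+2.4+2.4+7.6 = 21
The minimum is 20 min via C–I–F–G–D.

20 min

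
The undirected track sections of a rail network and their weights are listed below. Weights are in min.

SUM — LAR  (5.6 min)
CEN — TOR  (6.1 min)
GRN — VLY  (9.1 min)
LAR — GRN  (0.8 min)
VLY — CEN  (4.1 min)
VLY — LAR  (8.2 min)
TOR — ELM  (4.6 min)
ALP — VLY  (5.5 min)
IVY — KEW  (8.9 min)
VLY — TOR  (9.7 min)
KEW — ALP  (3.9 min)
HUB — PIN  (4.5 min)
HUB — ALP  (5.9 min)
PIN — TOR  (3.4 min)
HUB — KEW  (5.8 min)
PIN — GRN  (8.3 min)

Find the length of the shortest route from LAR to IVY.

26.5 min

Candidate routes:
LAR - GRN - VLY - ALP - KEW - IVY: 0.8+9.1+5.5+3.9+8.9 = 28.2
LAR - VLY - ALP - KEW - IVY: 8.2+5.5+3.9+8.9 = 26.5
The minimum is 26.5 min via LAR - VLY - ALP - KEW - IVY.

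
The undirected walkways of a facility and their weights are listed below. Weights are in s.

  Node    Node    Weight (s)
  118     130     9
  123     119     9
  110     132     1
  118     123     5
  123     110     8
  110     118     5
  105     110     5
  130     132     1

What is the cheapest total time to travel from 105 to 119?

Shortest distances from 105:
105: 0
110: 5  (via 105)
132: 6  (via 110)
130: 7  (via 132)
118: 10  (via 110)
123: 13  (via 110)
119: 22  (via 123)
Shortest route: 105–110–123–119 = 22 s.

22 s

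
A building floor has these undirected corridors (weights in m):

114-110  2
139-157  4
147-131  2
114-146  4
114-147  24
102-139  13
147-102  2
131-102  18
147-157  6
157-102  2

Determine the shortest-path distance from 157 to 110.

30 m

Settle nodes by increasing distance from 157:
157: 0
102: 2  (via 157)
147: 4  (via 102)
139: 4  (via 157)
131: 6  (via 147)
114: 28  (via 147)
110: 30  (via 114)
Shortest route: 157–102–147–114–110 = 30 m.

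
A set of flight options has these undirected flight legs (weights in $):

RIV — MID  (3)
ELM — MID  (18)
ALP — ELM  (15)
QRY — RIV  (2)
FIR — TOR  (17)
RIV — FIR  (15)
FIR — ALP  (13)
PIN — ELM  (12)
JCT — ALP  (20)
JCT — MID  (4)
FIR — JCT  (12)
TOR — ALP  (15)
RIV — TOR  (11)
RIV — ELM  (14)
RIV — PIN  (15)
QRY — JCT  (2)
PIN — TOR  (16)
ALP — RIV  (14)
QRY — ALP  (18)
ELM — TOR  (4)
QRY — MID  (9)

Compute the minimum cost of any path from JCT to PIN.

$19

Shortest distances from JCT:
JCT: 0
QRY: 2  (via JCT)
RIV: 4  (via QRY)
MID: 4  (via JCT)
FIR: 12  (via JCT)
TOR: 15  (via RIV)
ELM: 18  (via RIV)
ALP: 18  (via RIV)
PIN: 19  (via RIV)
Shortest route: JCT–QRY–RIV–PIN = $19.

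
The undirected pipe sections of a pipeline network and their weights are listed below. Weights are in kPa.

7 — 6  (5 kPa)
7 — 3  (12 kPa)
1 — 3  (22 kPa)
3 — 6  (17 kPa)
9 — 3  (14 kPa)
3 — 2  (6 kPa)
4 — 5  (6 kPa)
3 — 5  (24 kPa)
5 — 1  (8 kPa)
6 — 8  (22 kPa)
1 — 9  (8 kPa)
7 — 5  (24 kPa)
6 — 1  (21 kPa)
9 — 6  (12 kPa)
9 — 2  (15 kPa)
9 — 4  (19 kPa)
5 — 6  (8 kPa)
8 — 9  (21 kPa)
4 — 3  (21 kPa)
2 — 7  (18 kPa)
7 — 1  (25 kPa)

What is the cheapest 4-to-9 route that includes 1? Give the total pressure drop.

22 kPa

Best 4 to 1: 4 → 5 → 1 costing 14
Best 1 to 9: 1 → 9 costing 8
Total via 1: 14 + 8 = 22 kPa.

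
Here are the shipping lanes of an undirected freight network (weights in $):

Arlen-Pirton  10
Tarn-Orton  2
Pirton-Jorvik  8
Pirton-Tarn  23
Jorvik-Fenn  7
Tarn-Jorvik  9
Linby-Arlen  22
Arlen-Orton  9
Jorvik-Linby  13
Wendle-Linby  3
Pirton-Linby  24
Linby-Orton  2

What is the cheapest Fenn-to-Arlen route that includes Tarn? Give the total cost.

Shortest Fenn→Tarn: Fenn → Jorvik → Tarn = 16
Shortest Tarn→Arlen: Tarn → Orton → Arlen = 11
Total via Tarn: 16 + 11 = $27.

$27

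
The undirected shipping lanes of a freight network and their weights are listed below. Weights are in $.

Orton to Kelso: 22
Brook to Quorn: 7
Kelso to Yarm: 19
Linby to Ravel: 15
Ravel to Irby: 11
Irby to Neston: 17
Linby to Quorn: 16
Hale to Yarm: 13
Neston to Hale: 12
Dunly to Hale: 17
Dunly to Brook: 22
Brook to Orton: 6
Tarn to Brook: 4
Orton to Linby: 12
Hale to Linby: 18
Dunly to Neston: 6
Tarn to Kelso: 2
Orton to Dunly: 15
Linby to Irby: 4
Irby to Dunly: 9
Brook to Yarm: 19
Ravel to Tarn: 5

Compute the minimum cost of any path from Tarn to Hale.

Settle nodes by increasing distance from Tarn:
Tarn: 0
Kelso: 2  (via Tarn)
Brook: 4  (via Tarn)
Ravel: 5  (via Tarn)
Orton: 10  (via Brook)
Quorn: 11  (via Brook)
Irby: 16  (via Ravel)
Linby: 20  (via Ravel)
Yarm: 21  (via Kelso)
Dunly: 25  (via Orton)
Neston: 31  (via Dunly)
Hale: 34  (via Yarm)
Shortest route: Tarn–Kelso–Yarm–Hale = $34.

$34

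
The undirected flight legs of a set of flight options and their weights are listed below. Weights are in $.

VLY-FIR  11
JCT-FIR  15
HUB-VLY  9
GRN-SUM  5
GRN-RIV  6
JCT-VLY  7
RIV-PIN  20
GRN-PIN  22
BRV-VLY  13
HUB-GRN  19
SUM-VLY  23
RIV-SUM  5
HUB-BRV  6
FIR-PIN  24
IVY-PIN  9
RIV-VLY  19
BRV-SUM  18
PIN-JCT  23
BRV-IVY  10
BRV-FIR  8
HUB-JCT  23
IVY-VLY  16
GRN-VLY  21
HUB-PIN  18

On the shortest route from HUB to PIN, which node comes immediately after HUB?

Compare a few routes:
HUB–BRV–FIR–PIN: 6+8+24 = 38
HUB–VLY–IVY–PIN: 9+16+9 = 34
HUB–PIN: 18 = 18
HUB–BRV–IVY–PIN: 6+10+9 = 25
The minimum is $18 via HUB–PIN.
So from HUB the first move is to PIN.

PIN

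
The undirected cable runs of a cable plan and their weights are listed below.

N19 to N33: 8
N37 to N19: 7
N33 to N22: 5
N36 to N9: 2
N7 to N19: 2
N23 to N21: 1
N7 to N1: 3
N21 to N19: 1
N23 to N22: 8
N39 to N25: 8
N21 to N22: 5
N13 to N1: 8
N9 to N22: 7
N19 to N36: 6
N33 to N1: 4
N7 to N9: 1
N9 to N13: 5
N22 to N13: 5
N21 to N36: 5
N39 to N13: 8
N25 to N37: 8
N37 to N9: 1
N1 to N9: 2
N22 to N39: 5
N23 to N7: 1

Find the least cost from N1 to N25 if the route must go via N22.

22

Shortest N1→N22: N1–N9–N22 = 9
Best N22 to N25: N22–N39–N25 costing 13
Total via N22: 9 + 13 = 22.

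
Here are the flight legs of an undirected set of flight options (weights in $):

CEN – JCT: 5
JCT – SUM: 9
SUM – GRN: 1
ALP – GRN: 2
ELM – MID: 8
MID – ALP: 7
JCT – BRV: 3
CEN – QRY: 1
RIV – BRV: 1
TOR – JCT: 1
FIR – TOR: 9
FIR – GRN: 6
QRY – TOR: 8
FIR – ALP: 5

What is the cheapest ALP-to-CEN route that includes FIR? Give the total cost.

Best ALP to FIR: ALP–FIR costing 5
Best FIR to CEN: FIR–TOR–JCT–CEN costing 15
Total via FIR: 5 + 15 = $20.

$20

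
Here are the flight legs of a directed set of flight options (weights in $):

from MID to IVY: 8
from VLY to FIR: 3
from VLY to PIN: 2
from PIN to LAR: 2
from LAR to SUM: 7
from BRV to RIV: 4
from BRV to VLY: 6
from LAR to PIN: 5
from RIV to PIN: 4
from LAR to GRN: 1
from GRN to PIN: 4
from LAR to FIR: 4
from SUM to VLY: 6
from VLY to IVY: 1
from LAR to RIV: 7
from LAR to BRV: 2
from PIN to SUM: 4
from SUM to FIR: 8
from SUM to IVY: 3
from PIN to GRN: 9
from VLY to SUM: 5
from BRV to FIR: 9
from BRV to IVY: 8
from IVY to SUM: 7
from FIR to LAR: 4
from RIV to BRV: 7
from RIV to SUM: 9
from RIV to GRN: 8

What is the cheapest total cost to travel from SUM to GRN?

$11

Candidate routes:
SUM–VLY–PIN–LAR–GRN: 6+2+2+1 = 11
SUM–FIR–LAR–GRN: 8+4+1 = 13
The minimum is $11 via SUM–VLY–PIN–LAR–GRN.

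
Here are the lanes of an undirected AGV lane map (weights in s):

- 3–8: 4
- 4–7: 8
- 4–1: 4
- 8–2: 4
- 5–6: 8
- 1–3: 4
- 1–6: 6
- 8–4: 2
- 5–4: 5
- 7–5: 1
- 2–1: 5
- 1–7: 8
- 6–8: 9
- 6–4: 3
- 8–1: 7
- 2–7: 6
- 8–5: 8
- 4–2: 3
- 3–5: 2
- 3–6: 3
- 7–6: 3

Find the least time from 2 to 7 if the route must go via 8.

11 s

Best 2 to 8: 2–8 costing 4
Shortest 8→7: 8–3–5–7 = 7
Total via 8: 4 + 7 = 11 s.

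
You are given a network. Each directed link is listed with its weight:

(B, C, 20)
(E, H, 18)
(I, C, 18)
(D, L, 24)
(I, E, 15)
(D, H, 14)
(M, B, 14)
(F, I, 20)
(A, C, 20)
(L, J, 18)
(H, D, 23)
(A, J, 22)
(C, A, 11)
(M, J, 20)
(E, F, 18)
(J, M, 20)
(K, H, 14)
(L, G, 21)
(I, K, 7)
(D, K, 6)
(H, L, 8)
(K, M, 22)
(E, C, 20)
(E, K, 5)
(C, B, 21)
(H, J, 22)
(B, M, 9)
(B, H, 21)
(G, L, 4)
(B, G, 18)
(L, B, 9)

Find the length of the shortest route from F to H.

Enumerating some paths:
F → I → C → B → H: 20+18+21+21 = 80
F → I → K → H: 20+7+14 = 41
F → I → E → H: 20+15+18 = 53
F → I → E → K → H: 20+15+5+14 = 54
The minimum is 41 via F → I → K → H.

41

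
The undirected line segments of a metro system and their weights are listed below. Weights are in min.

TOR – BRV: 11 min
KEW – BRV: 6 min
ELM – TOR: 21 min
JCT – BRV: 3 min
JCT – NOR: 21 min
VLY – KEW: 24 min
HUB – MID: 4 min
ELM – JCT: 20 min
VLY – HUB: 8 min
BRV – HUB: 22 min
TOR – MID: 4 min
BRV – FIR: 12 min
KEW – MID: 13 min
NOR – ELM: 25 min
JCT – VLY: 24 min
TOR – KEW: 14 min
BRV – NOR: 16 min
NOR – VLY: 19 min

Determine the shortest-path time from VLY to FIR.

39 min

Enumerating some paths:
VLY–HUB–MID–KEW–BRV–FIR: 8+4+13+6+12 = 43
VLY–HUB–MID–TOR–BRV–FIR: 8+4+4+11+12 = 39
VLY–KEW–BRV–FIR: 24+6+12 = 42
VLY–HUB–BRV–FIR: 8+22+12 = 42
Cheapest is VLY–HUB–MID–TOR–BRV–FIR at 39 min.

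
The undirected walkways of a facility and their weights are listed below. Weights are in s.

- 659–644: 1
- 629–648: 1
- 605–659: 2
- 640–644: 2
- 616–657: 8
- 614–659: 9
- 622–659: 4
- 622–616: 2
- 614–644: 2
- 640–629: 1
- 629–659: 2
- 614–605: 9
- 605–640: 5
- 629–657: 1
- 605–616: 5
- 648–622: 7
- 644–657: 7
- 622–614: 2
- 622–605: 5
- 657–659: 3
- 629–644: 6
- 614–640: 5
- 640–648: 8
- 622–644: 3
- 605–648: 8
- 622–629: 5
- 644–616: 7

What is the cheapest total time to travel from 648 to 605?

5 s

Settle nodes by increasing distance from 648:
648: 0
629: 1  (via 648)
657: 2  (via 629)
640: 2  (via 629)
659: 3  (via 629)
644: 4  (via 640)
605: 5  (via 659)
Shortest route: 648 → 629 → 659 → 605 = 5 s.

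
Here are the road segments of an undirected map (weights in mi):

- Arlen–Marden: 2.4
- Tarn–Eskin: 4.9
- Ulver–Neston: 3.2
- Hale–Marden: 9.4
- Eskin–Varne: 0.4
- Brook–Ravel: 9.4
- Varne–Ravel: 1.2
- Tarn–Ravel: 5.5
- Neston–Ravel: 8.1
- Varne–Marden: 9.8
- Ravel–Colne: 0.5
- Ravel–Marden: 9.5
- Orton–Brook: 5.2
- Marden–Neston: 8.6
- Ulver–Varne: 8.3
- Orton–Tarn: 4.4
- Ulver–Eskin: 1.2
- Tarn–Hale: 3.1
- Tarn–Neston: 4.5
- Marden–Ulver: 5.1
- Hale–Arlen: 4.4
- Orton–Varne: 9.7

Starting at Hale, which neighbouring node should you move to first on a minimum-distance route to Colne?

Enumerating some paths:
Hale–Tarn–Eskin–Varne–Ravel–Colne: 3.1+4.9+0.4+1.2+0.5 = 10.1
Hale–Arlen–Marden–Ulver–Eskin–Varne–Ravel–Colne: 4.4+2.4+5.1+1.2+0.4+1.2+0.5 = 15.2
Hale–Tarn–Neston–Ulver–Eskin–Varne–Ravel–Colne: 3.1+4.5+3.2+1.2+0.4+1.2+0.5 = 14.1
Hale–Tarn–Ravel–Colne: 3.1+5.5+0.5 = 9.1
The minimum is 9.1 mi via Hale–Tarn–Ravel–Colne.
So from Hale the first move is to Tarn.

Tarn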